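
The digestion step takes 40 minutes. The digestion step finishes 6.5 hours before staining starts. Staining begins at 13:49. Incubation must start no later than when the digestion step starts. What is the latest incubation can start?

06:39

The digestion step ends at 13:49 − 390 min = 07:19.
The digestion step starts at 07:19 − 40 min = 06:39.
Incubation is bounded by the digestion step, so the latest it can start is 06:39.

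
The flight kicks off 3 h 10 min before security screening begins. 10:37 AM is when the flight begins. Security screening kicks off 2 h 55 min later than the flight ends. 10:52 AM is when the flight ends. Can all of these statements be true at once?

Yes

Security screening starts at 10:52 AM + 175 min = 1:47 PM.
The flight starts at 1:47 PM − 190 min = 10:37 AM.
That matches the stated 10:37 AM, so the schedule is consistent.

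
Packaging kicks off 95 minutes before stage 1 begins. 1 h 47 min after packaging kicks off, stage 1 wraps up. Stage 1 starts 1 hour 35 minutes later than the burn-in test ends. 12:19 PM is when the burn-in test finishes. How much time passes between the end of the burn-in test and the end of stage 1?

Stage 1 starts at 12:19 PM + 95 min = 1:54 PM.
Packaging starts at 1:54 PM − 95 min = 12:19 PM.
Stage 1 ends at 12:19 PM + 107 min = 2:06 PM.
From 12:19 PM to 2:06 PM is 1 hour 47 minutes.

1 hour 47 minutes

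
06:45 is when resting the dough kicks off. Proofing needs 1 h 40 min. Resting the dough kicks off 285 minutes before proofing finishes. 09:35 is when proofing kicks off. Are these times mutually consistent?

Proofing ends at 09:35 + 100 min = 11:15.
Resting the dough starts at 11:15 − 285 min = 06:30.
But resting the dough is also said to start at 06:45 — a 15-minute conflict.

No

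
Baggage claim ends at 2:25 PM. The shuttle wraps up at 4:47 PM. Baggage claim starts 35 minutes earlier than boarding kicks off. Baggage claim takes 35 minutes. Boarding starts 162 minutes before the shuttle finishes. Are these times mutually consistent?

Boarding starts at 4:47 PM − 162 min = 2:05 PM.
Baggage claim starts at 2:05 PM − 35 min = 1:30 PM.
Baggage claim ends at 1:30 PM + 35 min = 2:05 PM.
But baggage claim is also said to end at 2:25 PM — a 20-minute conflict.

No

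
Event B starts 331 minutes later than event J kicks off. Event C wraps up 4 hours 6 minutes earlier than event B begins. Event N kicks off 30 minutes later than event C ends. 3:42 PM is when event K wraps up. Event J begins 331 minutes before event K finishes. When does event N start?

12:06 PM

Event J starts at 3:42 PM − 331 min = 10:11 AM.
Event B starts at 10:11 AM + 331 min = 3:42 PM.
Event C ends at 3:42 PM − 246 min = 11:36 AM.
Event N starts at 11:36 AM + 30 min = 12:06 PM.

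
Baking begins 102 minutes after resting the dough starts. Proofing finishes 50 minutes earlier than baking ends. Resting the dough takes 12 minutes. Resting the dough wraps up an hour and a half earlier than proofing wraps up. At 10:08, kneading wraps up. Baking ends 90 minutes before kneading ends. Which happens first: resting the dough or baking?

Baking ends at 10:08 − 90 min = 08:38.
Proofing ends at 08:38 − 50 min = 07:48.
Resting the dough ends at 07:48 − 90 min = 06:18.
Resting the dough starts at 06:18 − 12 min = 06:06.
Baking starts at 06:06 + 102 min = 07:48.
Resting the dough starts at 06:06 and baking starts at 07:48, so resting the dough is first.

resting the dough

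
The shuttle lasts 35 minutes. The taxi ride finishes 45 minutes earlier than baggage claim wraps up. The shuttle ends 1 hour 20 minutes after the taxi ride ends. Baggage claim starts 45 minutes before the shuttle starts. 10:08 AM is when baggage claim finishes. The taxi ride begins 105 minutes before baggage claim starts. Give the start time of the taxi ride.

The taxi ride ends at 10:08 AM − 45 min = 9:23 AM.
The shuttle ends at 9:23 AM + 80 min = 10:43 AM.
The shuttle starts at 10:43 AM − 35 min = 10:08 AM.
Baggage claim starts at 10:08 AM − 45 min = 9:23 AM.
The taxi ride starts at 9:23 AM − 105 min = 7:38 AM.

7:38 AM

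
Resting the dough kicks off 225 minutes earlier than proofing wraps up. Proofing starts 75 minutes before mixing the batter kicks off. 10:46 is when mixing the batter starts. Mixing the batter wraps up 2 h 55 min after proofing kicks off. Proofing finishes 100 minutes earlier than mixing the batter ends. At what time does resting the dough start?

Proofing starts at 10:46 − 75 min = 09:31.
Mixing the batter ends at 09:31 + 175 min = 12:26.
Proofing ends at 12:26 − 100 min = 10:46.
Resting the dough starts at 10:46 − 225 min = 07:01.

07:01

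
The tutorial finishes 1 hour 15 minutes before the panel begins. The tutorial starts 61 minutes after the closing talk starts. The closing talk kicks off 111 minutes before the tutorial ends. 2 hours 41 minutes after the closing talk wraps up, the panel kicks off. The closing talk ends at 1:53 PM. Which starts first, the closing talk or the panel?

the closing talk

The panel starts at 1:53 PM + 161 min = 4:34 PM.
The tutorial ends at 4:34 PM − 75 min = 3:19 PM.
The closing talk starts at 3:19 PM − 111 min = 1:28 PM.
The closing talk starts at 1:28 PM and the panel starts at 4:34 PM, so the closing talk is first.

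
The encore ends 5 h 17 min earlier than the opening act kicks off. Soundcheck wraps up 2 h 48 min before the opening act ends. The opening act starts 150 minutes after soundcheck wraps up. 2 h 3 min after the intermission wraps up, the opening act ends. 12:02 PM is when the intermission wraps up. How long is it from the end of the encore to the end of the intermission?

212 minutes

The opening act ends at 12:02 PM + 123 min = 2:05 PM.
Soundcheck ends at 2:05 PM − 168 min = 11:17 AM.
The opening act starts at 11:17 AM + 150 min = 1:47 PM.
The encore ends at 1:47 PM − 317 min = 8:30 AM.
From 8:30 AM to 12:02 PM is 212 minutes.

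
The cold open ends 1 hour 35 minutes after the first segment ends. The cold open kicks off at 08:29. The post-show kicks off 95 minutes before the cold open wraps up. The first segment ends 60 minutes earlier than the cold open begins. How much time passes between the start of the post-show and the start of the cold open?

an hour

The first segment ends at 08:29 − 60 min = 07:29.
The cold open ends at 07:29 + 95 min = 09:04.
The post-show starts at 09:04 − 95 min = 07:29.
From 07:29 to 08:29 is an hour.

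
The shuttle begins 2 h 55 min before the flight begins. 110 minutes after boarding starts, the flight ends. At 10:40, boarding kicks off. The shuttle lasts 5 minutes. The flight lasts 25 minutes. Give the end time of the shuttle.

The flight ends at 10:40 + 110 min = 12:30.
The flight starts at 12:30 − 25 min = 12:05.
The shuttle starts at 12:05 − 175 min = 09:10.
The shuttle ends at 09:10 + 5 min = 09:15.

09:15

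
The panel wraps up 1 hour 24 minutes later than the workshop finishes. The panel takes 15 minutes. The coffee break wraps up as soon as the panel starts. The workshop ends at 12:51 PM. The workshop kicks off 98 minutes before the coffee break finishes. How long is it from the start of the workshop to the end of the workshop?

The panel ends at 12:51 PM + 84 min = 2:15 PM.
The panel starts at 2:15 PM − 15 min = 2:00 PM.
So the coffee break ends at 2:00 PM.
The workshop starts at 2:00 PM − 98 min = 12:22 PM.
From 12:22 PM to 12:51 PM is 29 minutes.

29 minutes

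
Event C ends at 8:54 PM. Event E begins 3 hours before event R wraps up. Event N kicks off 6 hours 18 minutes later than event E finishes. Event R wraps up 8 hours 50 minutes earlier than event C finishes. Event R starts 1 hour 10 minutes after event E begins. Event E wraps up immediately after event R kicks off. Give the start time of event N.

4:32 PM

Event R ends at 8:54 PM − 530 min = 12:04 PM.
Event E starts at 12:04 PM − 180 min = 9:04 AM.
Event R starts at 9:04 AM + 70 min = 10:14 AM.
So event E ends at 10:14 AM.
Event N starts at 10:14 AM + 378 min = 4:32 PM.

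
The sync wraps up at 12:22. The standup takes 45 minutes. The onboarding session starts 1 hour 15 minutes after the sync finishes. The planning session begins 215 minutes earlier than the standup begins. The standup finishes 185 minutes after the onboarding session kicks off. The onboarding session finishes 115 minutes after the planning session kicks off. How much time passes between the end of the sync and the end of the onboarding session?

The onboarding session starts at 12:22 + 75 min = 13:37.
The standup ends at 13:37 + 185 min = 16:42.
The standup starts at 16:42 − 45 min = 15:57.
The planning session starts at 15:57 − 215 min = 12:22.
The onboarding session ends at 12:22 + 115 min = 14:17.
From 12:22 to 14:17 is 1 hour 55 minutes.

1 hour 55 minutes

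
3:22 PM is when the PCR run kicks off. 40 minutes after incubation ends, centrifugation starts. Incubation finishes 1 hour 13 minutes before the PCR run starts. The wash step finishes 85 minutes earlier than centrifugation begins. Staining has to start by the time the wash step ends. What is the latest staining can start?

Incubation ends at 3:22 PM − 73 min = 2:09 PM.
Centrifugation starts at 2:09 PM + 40 min = 2:49 PM.
The wash step ends at 2:49 PM − 85 min = 1:24 PM.
Staining is bounded by the wash step, so the latest it can start is 1:24 PM.

1:24 PM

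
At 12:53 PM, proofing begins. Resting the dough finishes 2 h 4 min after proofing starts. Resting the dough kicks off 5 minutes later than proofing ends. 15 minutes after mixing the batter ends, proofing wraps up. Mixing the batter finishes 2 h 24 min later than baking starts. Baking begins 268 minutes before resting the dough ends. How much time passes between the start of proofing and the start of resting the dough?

Resting the dough ends at 12:53 PM + 124 min = 2:57 PM.
Baking starts at 2:57 PM − 268 min = 10:29 AM.
Mixing the batter ends at 10:29 AM + 144 min = 12:53 PM.
Proofing ends at 12:53 PM + 15 min = 1:08 PM.
Resting the dough starts at 1:08 PM + 5 min = 1:13 PM.
From 12:53 PM to 1:13 PM is 20 minutes.

20 minutes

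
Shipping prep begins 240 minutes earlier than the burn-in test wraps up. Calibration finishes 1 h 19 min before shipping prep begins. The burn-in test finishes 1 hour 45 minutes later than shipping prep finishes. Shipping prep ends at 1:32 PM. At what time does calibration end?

9:58 AM

The burn-in test ends at 1:32 PM + 105 min = 3:17 PM.
Shipping prep starts at 3:17 PM − 240 min = 11:17 AM.
Calibration ends at 11:17 AM − 79 min = 9:58 AM.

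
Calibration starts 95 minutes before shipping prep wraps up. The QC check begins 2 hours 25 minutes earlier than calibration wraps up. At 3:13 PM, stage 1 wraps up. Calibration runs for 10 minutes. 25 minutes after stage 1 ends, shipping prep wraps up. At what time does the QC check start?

11:48 AM

Shipping prep ends at 3:13 PM + 25 min = 3:38 PM.
Calibration starts at 3:38 PM − 95 min = 2:03 PM.
Calibration ends at 2:03 PM + 10 min = 2:13 PM.
The QC check starts at 2:13 PM − 145 min = 11:48 AM.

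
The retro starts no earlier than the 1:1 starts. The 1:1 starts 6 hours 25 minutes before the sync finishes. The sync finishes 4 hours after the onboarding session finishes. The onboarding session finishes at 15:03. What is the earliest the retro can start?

12:38

The sync ends at 15:03 + 240 min = 19:03.
The 1:1 starts at 19:03 − 385 min = 12:38.
The retro is bounded by the 1:1, so the earliest it can start is 12:38.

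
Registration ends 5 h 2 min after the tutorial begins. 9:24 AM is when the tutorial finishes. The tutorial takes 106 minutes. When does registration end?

12:40 PM

The tutorial starts at 9:24 AM − 106 min = 7:38 AM.
Registration ends at 7:38 AM + 302 min = 12:40 PM.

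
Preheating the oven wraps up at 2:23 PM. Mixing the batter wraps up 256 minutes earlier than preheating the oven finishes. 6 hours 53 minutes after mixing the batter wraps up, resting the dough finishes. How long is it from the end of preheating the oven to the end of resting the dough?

2 h 37 min

Mixing the batter ends at 2:23 PM − 256 min = 10:07 AM.
Resting the dough ends at 10:07 AM + 413 min = 5:00 PM.
From 2:23 PM to 5:00 PM is 2 h 37 min.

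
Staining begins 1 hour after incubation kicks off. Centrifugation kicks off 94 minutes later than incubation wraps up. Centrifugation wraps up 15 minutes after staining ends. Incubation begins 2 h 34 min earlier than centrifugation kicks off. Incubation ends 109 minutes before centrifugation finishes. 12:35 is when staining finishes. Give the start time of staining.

11:01

Centrifugation ends at 12:35 + 15 min = 12:50.
Incubation ends at 12:50 − 109 min = 11:01.
Centrifugation starts at 11:01 + 94 min = 12:35.
Incubation starts at 12:35 − 154 min = 10:01.
Staining starts at 10:01 + 60 min = 11:01.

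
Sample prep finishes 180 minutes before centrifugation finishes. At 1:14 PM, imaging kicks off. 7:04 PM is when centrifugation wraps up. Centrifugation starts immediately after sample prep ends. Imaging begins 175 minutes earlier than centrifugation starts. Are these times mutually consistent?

Sample prep ends at 7:04 PM − 180 min = 4:04 PM.
So centrifugation starts at 4:04 PM.
Imaging starts at 4:04 PM − 175 min = 1:09 PM.
But imaging is also said to start at 1:14 PM — a 5-minute conflict.

No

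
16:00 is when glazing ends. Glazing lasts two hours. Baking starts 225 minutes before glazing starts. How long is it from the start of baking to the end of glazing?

Glazing starts at 16:00 − 120 min = 14:00.
Baking starts at 14:00 − 225 min = 10:15.
From 10:15 to 16:00 is 5 h 45 min.

5 h 45 min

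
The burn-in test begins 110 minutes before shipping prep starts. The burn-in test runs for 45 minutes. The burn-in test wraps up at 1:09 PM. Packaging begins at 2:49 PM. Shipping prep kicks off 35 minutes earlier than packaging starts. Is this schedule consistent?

Yes

Shipping prep starts at 2:49 PM − 35 min = 2:14 PM.
The burn-in test starts at 2:14 PM − 110 min = 12:24 PM.
The burn-in test ends at 12:24 PM + 45 min = 1:09 PM.
That matches the stated 1:09 PM, so the schedule is consistent.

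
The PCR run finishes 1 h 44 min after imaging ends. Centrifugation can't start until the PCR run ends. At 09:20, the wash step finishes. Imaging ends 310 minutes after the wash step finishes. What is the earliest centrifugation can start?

Imaging ends at 09:20 + 310 min = 14:30.
The PCR run ends at 14:30 + 104 min = 16:14.
Centrifugation is bounded by the PCR run, so the earliest it can start is 16:14.

16:14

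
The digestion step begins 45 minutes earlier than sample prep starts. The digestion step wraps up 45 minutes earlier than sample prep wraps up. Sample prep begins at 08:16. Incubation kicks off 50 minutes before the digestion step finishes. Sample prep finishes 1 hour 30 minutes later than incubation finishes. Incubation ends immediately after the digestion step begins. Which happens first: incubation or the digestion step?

incubation

The digestion step starts at 08:16 − 45 min = 07:31.
So incubation ends at 07:31.
Sample prep ends at 07:31 + 90 min = 09:01.
The digestion step ends at 09:01 − 45 min = 08:16.
Incubation starts at 08:16 − 50 min = 07:26.
Incubation starts at 07:26 and the digestion step starts at 07:31, so incubation is first.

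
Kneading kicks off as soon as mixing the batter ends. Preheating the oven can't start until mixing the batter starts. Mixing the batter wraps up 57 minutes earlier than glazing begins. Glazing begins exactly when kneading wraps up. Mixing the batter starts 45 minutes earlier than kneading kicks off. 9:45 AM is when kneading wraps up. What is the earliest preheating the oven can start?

Glazing starts at 9:45 AM.
Mixing the batter ends at 9:45 AM − 57 min = 8:48 AM.
So kneading starts at 8:48 AM.
Mixing the batter starts at 8:48 AM − 45 min = 8:03 AM.
Preheating the oven is bounded by mixing the batter, so the earliest it can start is 8:03 AM.

8:03 AM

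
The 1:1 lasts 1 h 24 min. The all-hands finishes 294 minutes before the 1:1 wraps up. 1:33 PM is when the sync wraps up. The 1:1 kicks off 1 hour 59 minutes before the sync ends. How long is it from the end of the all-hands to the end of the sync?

329 minutes

The 1:1 starts at 1:33 PM − 119 min = 11:34 AM.
The 1:1 ends at 11:34 AM + 84 min = 12:58 PM.
The all-hands ends at 12:58 PM − 294 min = 8:04 AM.
From 8:04 AM to 1:33 PM is 329 minutes.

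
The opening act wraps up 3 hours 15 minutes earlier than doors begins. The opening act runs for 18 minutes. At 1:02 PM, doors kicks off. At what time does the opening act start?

9:29 AM

The opening act ends at 1:02 PM − 195 min = 9:47 AM.
The opening act starts at 9:47 AM − 18 min = 9:29 AM.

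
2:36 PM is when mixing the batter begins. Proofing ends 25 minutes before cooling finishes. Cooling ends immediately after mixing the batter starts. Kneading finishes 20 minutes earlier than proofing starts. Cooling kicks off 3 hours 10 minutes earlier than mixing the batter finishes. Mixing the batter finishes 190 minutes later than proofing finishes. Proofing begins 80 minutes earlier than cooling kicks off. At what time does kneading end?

12:31 PM

Cooling ends at 2:36 PM.
Proofing ends at 2:36 PM − 25 min = 2:11 PM.
Mixing the batter ends at 2:11 PM + 190 min = 5:21 PM.
Cooling starts at 5:21 PM − 190 min = 2:11 PM.
Proofing starts at 2:11 PM − 80 min = 12:51 PM.
Kneading ends at 12:51 PM − 20 min = 12:31 PM.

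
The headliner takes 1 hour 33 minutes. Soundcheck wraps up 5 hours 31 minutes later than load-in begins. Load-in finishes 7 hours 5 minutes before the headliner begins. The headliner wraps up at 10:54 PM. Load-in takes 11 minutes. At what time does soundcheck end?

The headliner starts at 10:54 PM − 93 min = 9:21 PM.
Load-in ends at 9:21 PM − 425 min = 2:16 PM.
Load-in starts at 2:16 PM − 11 min = 2:05 PM.
Soundcheck ends at 2:05 PM + 331 min = 7:36 PM.

7:36 PM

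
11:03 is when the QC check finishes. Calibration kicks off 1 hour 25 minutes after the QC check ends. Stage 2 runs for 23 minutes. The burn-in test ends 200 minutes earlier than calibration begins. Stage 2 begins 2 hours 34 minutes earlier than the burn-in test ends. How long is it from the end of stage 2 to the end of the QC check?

Calibration starts at 11:03 + 85 min = 12:28.
The burn-in test ends at 12:28 − 200 min = 09:08.
Stage 2 starts at 09:08 − 154 min = 06:34.
Stage 2 ends at 06:34 + 23 min = 06:57.
From 06:57 to 11:03 is 246 minutes.

246 minutes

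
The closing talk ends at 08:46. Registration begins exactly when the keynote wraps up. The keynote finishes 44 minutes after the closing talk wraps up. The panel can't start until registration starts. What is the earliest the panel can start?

The keynote ends at 08:46 + 44 min = 09:30.
So registration starts at 09:30.
The panel is bounded by registration, so the earliest it can start is 09:30.

09:30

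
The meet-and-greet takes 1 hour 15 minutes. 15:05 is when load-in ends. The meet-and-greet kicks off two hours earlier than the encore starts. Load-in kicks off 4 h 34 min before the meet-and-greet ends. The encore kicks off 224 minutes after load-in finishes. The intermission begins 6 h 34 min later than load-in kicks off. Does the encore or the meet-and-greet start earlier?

the meet-and-greet

The encore starts at 15:05 + 224 min = 18:49.
The meet-and-greet starts at 18:49 − 120 min = 16:49.
The encore starts at 18:49 and the meet-and-greet starts at 16:49, so the meet-and-greet is first.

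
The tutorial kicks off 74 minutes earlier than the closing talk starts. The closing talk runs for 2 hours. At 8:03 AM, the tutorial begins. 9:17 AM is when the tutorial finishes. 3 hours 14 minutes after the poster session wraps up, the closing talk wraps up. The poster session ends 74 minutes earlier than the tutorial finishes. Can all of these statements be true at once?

Yes

The poster session ends at 9:17 AM − 74 min = 8:03 AM.
The closing talk ends at 8:03 AM + 194 min = 11:17 AM.
The closing talk starts at 11:17 AM − 120 min = 9:17 AM.
The tutorial starts at 9:17 AM − 74 min = 8:03 AM.
That matches the stated 8:03 AM, so the schedule is consistent.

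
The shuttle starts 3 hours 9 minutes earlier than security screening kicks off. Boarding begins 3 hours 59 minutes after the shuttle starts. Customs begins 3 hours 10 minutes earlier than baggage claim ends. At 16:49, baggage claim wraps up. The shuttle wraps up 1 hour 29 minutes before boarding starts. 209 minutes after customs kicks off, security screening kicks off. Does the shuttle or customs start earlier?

Customs starts at 16:49 − 190 min = 13:39.
Security screening starts at 13:39 + 209 min = 17:08.
The shuttle starts at 17:08 − 189 min = 13:59.
The shuttle starts at 13:59 and customs starts at 13:39, so customs is first.

customs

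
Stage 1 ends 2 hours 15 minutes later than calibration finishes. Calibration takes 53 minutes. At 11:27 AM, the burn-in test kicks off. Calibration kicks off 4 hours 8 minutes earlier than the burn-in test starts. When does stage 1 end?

10:27 AM

Calibration starts at 11:27 AM − 248 min = 7:19 AM.
Calibration ends at 7:19 AM + 53 min = 8:12 AM.
Stage 1 ends at 8:12 AM + 135 min = 10:27 AM.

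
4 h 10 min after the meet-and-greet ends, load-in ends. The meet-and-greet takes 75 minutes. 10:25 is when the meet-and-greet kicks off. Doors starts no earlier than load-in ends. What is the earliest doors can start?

15:50

The meet-and-greet ends at 10:25 + 75 min = 11:40.
Load-in ends at 11:40 + 250 min = 15:50.
Doors is bounded by load-in, so the earliest it can start is 15:50.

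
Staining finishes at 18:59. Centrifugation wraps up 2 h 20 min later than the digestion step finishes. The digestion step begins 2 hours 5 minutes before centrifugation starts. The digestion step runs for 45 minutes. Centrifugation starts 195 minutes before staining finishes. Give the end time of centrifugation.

Centrifugation starts at 18:59 − 195 min = 15:44.
The digestion step starts at 15:44 − 125 min = 13:39.
The digestion step ends at 13:39 + 45 min = 14:24.
Centrifugation ends at 14:24 + 140 min = 16:44.

16:44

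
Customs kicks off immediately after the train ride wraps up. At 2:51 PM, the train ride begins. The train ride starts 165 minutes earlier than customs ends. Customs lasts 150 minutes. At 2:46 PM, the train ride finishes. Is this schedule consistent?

No

Customs starts at 2:46 PM.
Customs ends at 2:46 PM + 150 min = 5:16 PM.
The train ride starts at 5:16 PM − 165 min = 2:31 PM.
But the train ride is also said to start at 2:51 PM — a 20-minute conflict.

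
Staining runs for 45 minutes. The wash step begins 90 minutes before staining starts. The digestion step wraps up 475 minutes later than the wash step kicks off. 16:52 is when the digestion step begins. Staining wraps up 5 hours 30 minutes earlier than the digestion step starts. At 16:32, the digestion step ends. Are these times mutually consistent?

No

Staining ends at 16:52 − 330 min = 11:22.
Staining starts at 11:22 − 45 min = 10:37.
The wash step starts at 10:37 − 90 min = 09:07.
The digestion step ends at 09:07 + 475 min = 17:02.
But the digestion step is also said to end at 16:32 — a 30-minute conflict.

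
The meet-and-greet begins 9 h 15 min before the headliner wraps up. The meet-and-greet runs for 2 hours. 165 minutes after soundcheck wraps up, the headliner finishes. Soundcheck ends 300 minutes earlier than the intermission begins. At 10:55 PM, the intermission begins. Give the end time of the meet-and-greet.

1:25 PM

Soundcheck ends at 10:55 PM − 300 min = 5:55 PM.
The headliner ends at 5:55 PM + 165 min = 8:40 PM.
The meet-and-greet starts at 8:40 PM − 555 min = 11:25 AM.
The meet-and-greet ends at 11:25 AM + 120 min = 1:25 PM.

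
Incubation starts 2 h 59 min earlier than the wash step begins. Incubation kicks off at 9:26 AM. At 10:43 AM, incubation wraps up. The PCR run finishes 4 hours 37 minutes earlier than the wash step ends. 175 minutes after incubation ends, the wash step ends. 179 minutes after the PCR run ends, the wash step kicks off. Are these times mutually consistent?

No

The wash step ends at 10:43 AM + 175 min = 1:38 PM.
The PCR run ends at 1:38 PM − 277 min = 9:01 AM.
The wash step starts at 9:01 AM + 179 min = 12:00 PM.
Incubation starts at 12:00 PM − 179 min = 9:01 AM.
But incubation is also said to start at 9:26 AM — a 25-minute conflict.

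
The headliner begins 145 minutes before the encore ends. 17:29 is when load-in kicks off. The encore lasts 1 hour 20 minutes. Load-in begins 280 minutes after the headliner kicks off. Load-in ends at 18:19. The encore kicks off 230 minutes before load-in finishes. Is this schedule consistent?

No

The encore starts at 18:19 − 230 min = 14:29.
The encore ends at 14:29 + 80 min = 15:49.
The headliner starts at 15:49 − 145 min = 13:24.
Load-in starts at 13:24 + 280 min = 18:04.
But load-in is also said to start at 17:29 — a 35-minute conflict.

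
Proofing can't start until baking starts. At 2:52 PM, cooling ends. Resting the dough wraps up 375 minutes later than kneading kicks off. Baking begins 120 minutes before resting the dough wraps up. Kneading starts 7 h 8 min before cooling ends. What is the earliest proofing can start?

11:59 AM

Kneading starts at 2:52 PM − 428 min = 7:44 AM.
Resting the dough ends at 7:44 AM + 375 min = 1:59 PM.
Baking starts at 1:59 PM − 120 min = 11:59 AM.
Proofing is bounded by baking, so the earliest it can start is 11:59 AM.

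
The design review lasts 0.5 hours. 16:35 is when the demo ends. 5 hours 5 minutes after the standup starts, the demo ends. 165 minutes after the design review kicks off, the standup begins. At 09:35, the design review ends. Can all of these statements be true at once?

No

The design review starts at 09:35 − 30 min = 09:05.
The standup starts at 09:05 + 165 min = 11:50.
The demo ends at 11:50 + 305 min = 16:55.
But the demo is also said to end at 16:35 — a 20-minute conflict.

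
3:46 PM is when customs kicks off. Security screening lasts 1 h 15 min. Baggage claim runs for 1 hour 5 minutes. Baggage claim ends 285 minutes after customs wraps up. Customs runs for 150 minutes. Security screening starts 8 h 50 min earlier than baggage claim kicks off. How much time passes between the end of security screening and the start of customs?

1 h 25 min

Customs ends at 3:46 PM + 150 min = 6:16 PM.
Baggage claim ends at 6:16 PM + 285 min = 11:01 PM.
Baggage claim starts at 11:01 PM − 65 min = 9:56 PM.
Security screening starts at 9:56 PM − 530 min = 1:06 PM.
Security screening ends at 1:06 PM + 75 min = 2:21 PM.
From 2:21 PM to 3:46 PM is 1 h 25 min.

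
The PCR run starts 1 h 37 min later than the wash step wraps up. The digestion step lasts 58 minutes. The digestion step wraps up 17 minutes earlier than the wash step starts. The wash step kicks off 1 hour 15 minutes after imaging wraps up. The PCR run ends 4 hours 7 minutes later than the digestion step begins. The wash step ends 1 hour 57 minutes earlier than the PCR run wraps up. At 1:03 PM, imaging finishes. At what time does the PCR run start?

4:50 PM

The wash step starts at 1:03 PM + 75 min = 2:18 PM.
The digestion step ends at 2:18 PM − 17 min = 2:01 PM.
The digestion step starts at 2:01 PM − 58 min = 1:03 PM.
The PCR run ends at 1:03 PM + 247 min = 5:10 PM.
The wash step ends at 5:10 PM − 117 min = 3:13 PM.
The PCR run starts at 3:13 PM + 97 min = 4:50 PM.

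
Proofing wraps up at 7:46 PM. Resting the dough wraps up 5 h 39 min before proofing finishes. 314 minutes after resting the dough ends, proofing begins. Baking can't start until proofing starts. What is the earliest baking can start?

Resting the dough ends at 7:46 PM − 339 min = 2:07 PM.
Proofing starts at 2:07 PM + 314 min = 7:21 PM.
Baking is bounded by proofing, so the earliest it can start is 7:21 PM.

7:21 PM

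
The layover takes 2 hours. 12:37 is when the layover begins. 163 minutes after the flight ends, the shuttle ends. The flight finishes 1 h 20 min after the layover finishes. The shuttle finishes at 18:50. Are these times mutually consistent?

No

The layover ends at 12:37 + 120 min = 14:37.
The flight ends at 14:37 + 80 min = 15:57.
The shuttle ends at 15:57 + 163 min = 18:40.
But the shuttle is also said to end at 18:50 — a 10-minute conflict.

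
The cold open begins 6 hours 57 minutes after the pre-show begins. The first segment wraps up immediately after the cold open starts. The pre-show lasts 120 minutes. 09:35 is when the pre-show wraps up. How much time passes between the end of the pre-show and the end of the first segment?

The pre-show starts at 09:35 − 120 min = 07:35.
The cold open starts at 07:35 + 417 min = 14:32.
So the first segment ends at 14:32.
From 09:35 to 14:32 is 4 h 57 min.

4 h 57 min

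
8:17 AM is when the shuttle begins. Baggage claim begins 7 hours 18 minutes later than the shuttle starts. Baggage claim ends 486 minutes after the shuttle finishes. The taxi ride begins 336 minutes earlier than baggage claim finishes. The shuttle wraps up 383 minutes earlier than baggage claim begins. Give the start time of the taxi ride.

11:42 AM

Baggage claim starts at 8:17 AM + 438 min = 3:35 PM.
The shuttle ends at 3:35 PM − 383 min = 9:12 AM.
Baggage claim ends at 9:12 AM + 486 min = 5:18 PM.
The taxi ride starts at 5:18 PM − 336 min = 11:42 AM.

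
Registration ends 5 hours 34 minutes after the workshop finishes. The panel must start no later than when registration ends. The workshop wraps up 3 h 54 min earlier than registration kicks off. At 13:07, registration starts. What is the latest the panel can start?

14:47

The workshop ends at 13:07 − 234 min = 09:13.
Registration ends at 09:13 + 334 min = 14:47.
The panel is bounded by registration, so the latest it can start is 14:47.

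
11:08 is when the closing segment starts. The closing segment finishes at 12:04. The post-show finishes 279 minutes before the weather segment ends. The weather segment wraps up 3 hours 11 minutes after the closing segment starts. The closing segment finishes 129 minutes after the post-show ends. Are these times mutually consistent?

The weather segment ends at 11:08 + 191 min = 14:19.
The post-show ends at 14:19 − 279 min = 09:40.
The closing segment ends at 09:40 + 129 min = 11:49.
But the closing segment is also said to end at 12:04 — a 15-minute conflict.

No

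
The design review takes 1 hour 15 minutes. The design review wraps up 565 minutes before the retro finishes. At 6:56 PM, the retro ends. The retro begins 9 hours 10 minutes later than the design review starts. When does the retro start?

5:26 PM

The design review ends at 6:56 PM − 565 min = 9:31 AM.
The design review starts at 9:31 AM − 75 min = 8:16 AM.
The retro starts at 8:16 AM + 550 min = 5:26 PM.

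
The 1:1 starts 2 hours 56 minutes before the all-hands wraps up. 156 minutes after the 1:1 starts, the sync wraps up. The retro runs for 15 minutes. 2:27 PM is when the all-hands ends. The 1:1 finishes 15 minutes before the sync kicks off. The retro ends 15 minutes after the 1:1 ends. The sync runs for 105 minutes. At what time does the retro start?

12:07 PM

The 1:1 starts at 2:27 PM − 176 min = 11:31 AM.
The sync ends at 11:31 AM + 156 min = 2:07 PM.
The sync starts at 2:07 PM − 105 min = 12:22 PM.
The 1:1 ends at 12:22 PM − 15 min = 12:07 PM.
The retro ends at 12:07 PM + 15 min = 12:22 PM.
The retro starts at 12:22 PM − 15 min = 12:07 PM.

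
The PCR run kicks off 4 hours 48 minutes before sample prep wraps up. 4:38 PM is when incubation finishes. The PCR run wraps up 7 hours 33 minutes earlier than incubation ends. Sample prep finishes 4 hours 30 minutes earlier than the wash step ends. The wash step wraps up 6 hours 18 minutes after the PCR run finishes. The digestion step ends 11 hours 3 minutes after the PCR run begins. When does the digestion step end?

The PCR run ends at 4:38 PM − 453 min = 9:05 AM.
The wash step ends at 9:05 AM + 378 min = 3:23 PM.
Sample prep ends at 3:23 PM − 270 min = 10:53 AM.
The PCR run starts at 10:53 AM − 288 min = 6:05 AM.
The digestion step ends at 6:05 AM + 663 min = 5:08 PM.

5:08 PM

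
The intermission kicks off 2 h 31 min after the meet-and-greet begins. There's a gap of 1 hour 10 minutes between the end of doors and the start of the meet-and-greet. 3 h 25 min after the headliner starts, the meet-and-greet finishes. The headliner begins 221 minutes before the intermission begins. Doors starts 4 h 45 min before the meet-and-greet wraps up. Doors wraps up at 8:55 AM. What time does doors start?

The meet-and-greet starts at 8:55 AM + 70 min = 10:05 AM.
The intermission starts at 10:05 AM + 151 min = 12:36 PM.
The headliner starts at 12:36 PM − 221 min = 8:55 AM.
The meet-and-greet ends at 8:55 AM + 205 min = 12:20 PM.
Doors starts at 12:20 PM − 285 min = 7:35 AM.

7:35 AM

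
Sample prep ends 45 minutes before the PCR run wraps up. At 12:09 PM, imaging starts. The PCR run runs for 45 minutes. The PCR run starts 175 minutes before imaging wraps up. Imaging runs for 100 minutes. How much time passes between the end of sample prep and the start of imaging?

Imaging ends at 12:09 PM + 100 min = 1:49 PM.
The PCR run starts at 1:49 PM − 175 min = 10:54 AM.
The PCR run ends at 10:54 AM + 45 min = 11:39 AM.
Sample prep ends at 11:39 AM − 45 min = 10:54 AM.
From 10:54 AM to 12:09 PM is 1 h 15 min.

1 h 15 min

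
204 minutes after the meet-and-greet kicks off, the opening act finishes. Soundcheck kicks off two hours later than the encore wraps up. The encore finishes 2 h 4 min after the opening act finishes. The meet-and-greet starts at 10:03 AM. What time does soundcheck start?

5:31 PM

The opening act ends at 10:03 AM + 204 min = 1:27 PM.
The encore ends at 1:27 PM + 124 min = 3:31 PM.
Soundcheck starts at 3:31 PM + 120 min = 5:31 PM.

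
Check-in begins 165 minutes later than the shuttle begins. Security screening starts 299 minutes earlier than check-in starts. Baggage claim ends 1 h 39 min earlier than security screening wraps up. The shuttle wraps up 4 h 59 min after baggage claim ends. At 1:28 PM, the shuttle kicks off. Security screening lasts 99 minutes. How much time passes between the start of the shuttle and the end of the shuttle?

2 hours 45 minutes

Check-in starts at 1:28 PM + 165 min = 4:13 PM.
Security screening starts at 4:13 PM − 299 min = 11:14 AM.
Security screening ends at 11:14 AM + 99 min = 12:53 PM.
Baggage claim ends at 12:53 PM − 99 min = 11:14 AM.
The shuttle ends at 11:14 AM + 299 min = 4:13 PM.
From 1:28 PM to 4:13 PM is 2 hours 45 minutes.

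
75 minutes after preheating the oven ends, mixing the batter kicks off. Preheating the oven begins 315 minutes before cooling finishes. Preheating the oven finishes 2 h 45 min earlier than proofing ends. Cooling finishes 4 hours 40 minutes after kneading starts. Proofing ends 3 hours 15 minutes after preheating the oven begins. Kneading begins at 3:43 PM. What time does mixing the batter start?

4:53 PM

Cooling ends at 3:43 PM + 280 min = 8:23 PM.
Preheating the oven starts at 8:23 PM − 315 min = 3:08 PM.
Proofing ends at 3:08 PM + 195 min = 6:23 PM.
Preheating the oven ends at 6:23 PM − 165 min = 3:38 PM.
Mixing the batter starts at 3:38 PM + 75 min = 4:53 PM.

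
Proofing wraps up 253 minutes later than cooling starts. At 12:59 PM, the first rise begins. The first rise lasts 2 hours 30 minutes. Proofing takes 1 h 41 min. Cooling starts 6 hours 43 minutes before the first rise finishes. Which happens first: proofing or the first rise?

The first rise ends at 12:59 PM + 150 min = 3:29 PM.
Cooling starts at 3:29 PM − 403 min = 8:46 AM.
Proofing ends at 8:46 AM + 253 min = 12:59 PM.
Proofing starts at 12:59 PM − 101 min = 11:18 AM.
Proofing starts at 11:18 AM and the first rise starts at 12:59 PM, so proofing is first.

proofing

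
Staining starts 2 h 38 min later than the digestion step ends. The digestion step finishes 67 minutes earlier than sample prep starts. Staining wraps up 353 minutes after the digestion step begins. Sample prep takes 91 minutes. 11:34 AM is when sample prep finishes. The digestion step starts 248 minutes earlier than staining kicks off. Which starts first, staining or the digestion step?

the digestion step

Sample prep starts at 11:34 AM − 91 min = 10:03 AM.
The digestion step ends at 10:03 AM − 67 min = 8:56 AM.
Staining starts at 8:56 AM + 158 min = 11:34 AM.
The digestion step starts at 11:34 AM − 248 min = 7:26 AM.
Staining starts at 11:34 AM and the digestion step starts at 7:26 AM, so the digestion step is first.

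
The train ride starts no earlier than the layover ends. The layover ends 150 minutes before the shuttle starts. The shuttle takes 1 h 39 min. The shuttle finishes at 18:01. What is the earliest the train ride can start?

The shuttle starts at 18:01 − 99 min = 16:22.
The layover ends at 16:22 − 150 min = 13:52.
The train ride is bounded by the layover, so the earliest it can start is 13:52.

13:52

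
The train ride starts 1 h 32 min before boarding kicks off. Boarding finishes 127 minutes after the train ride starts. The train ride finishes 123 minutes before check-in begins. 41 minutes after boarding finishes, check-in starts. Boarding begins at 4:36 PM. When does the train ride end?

3:49 PM

The train ride starts at 4:36 PM − 92 min = 3:04 PM.
Boarding ends at 3:04 PM + 127 min = 5:11 PM.
Check-in starts at 5:11 PM + 41 min = 5:52 PM.
The train ride ends at 5:52 PM − 123 min = 3:49 PM.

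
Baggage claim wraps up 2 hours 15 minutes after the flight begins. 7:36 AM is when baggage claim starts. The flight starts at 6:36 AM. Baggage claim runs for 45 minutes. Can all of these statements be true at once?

Baggage claim ends at 6:36 AM + 135 min = 8:51 AM.
Baggage claim starts at 8:51 AM − 45 min = 8:06 AM.
But baggage claim is also said to start at 7:36 AM — a 30-minute conflict.

No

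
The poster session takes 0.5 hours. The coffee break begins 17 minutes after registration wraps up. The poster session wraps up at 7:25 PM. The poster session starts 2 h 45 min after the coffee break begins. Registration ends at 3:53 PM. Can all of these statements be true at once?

Yes

The coffee break starts at 3:53 PM + 17 min = 4:10 PM.
The poster session starts at 4:10 PM + 165 min = 6:55 PM.
The poster session ends at 6:55 PM + 30 min = 7:25 PM.
That matches the stated 7:25 PM, so the schedule is consistent.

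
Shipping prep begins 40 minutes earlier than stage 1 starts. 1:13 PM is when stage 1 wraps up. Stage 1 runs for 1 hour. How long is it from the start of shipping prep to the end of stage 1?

1 hour 40 minutes

Stage 1 starts at 1:13 PM − 60 min = 12:13 PM.
Shipping prep starts at 12:13 PM − 40 min = 11:33 AM.
From 11:33 AM to 1:13 PM is 1 hour 40 minutes.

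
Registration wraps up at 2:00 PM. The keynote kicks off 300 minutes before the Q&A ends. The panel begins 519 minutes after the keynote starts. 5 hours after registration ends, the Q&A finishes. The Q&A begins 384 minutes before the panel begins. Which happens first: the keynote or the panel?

The Q&A ends at 2:00 PM + 300 min = 7:00 PM.
The keynote starts at 7:00 PM − 300 min = 2:00 PM.
The panel starts at 2:00 PM + 519 min = 10:39 PM.
The keynote starts at 2:00 PM and the panel starts at 10:39 PM, so the keynote is first.

the keynote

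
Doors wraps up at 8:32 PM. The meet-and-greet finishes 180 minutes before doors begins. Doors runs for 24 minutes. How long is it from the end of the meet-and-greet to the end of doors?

3 h 24 min

Doors starts at 8:32 PM − 24 min = 8:08 PM.
The meet-and-greet ends at 8:08 PM − 180 min = 5:08 PM.
From 5:08 PM to 8:32 PM is 3 h 24 min.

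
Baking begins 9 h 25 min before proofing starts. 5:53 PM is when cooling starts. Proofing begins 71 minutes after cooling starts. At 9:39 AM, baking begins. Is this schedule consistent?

Yes

Proofing starts at 5:53 PM + 71 min = 7:04 PM.
Baking starts at 7:04 PM − 565 min = 9:39 AM.
That matches the stated 9:39 AM, so the schedule is consistent.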